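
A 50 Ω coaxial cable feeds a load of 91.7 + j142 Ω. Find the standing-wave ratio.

VSWR ≈ 6.63

Γ = (Z_L − Z_0)/(Z_L + Z_0) = (41.7 + j142)/(141.7 + j142)
|Γ| = 148/201 = 0.738
VSWR = (1 + |Γ|)/(1 − |Γ|) = 1.74/0.262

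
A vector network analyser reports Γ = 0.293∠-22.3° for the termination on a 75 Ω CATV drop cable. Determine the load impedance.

Z_L = Z_0·(1 + Γ)/(1 − Γ) = 75·(1.27 − j0.111)/(0.729 + j0.111)

Z_L ≈ 126 − j30.7 Ω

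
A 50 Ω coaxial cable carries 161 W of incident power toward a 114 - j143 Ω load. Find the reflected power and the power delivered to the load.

P_reflected ≈ 83.5 W; P_delivered ≈ 77.5 W

|Γ| = |(64 − j143)/(164 − j143)| = 0.72
|Γ|² = 0.518
P_refl = |Γ|²·P_inc = 83.5 W, P_del = (1 − |Γ|²)·P_inc = 77.5 W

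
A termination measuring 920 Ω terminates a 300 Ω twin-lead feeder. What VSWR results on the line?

For a purely resistive load, VSWR = R_L/Z_0 or Z_0/R_L (whichever > 1) = 920/300

VSWR ≈ 3.07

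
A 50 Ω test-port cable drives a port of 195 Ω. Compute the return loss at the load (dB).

Γ = (195 − 50)/(195 + 50) = 0.592
RL = −20·log₁₀|Γ| = −20·log₁₀(0.592)

RL ≈ 4.56 dB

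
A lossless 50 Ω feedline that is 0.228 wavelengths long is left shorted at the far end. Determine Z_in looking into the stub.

βl = 2π × 0.228 = 82.1°
tan(βl) = 7.19
For a shorted stub, Z_in = jZ_0·tan(βl)

Z_in ≈ +j359 Ω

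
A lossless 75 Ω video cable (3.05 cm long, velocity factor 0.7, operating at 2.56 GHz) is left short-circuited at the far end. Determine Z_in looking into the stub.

λ = v/f = 0.7·c / 2.56 GHz = 0.082 m
βl = 2π·l/λ = 2π × 0.372 = 134°
tan(βl) = -1.04
For a short-circuited stub, Z_in = jZ_0·tan(βl)

Z_in ≈ −j78.1 Ω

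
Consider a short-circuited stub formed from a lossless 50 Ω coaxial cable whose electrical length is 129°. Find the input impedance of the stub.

Z_in ≈ −j61.7 Ω

tan(βl) = -1.23
For a short-circuited stub, Z_in = jZ_0·tan(βl)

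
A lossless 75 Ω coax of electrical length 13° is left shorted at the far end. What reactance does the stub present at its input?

tan(βl) = 0.231
For a shorted stub, Z_in = jZ_0·tan(βl)

X_in ≈ 17.3 Ω (inductive)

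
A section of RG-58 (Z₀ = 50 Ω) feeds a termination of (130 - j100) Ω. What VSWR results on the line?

VSWR ≈ 4.29

Γ = (Z_L − Z_0)/(Z_L + Z_0) = (80 − j100)/(180 − j100)
|Γ| = 128/206 = 0.622
VSWR = (1 + |Γ|)/(1 − |Γ|) = 1.62/0.378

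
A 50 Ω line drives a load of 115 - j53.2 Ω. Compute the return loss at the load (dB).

Γ = (65 − j53.2)/(165 − j53.2), |Γ| = 0.485
RL = −20·log₁₀|Γ| = −20·log₁₀(0.485)

RL ≈ 6.29 dB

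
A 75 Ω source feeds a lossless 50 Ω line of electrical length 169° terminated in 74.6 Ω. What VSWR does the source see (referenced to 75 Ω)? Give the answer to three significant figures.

VSWR ≈ 1.17

tan(βl) = -0.194
Z_in = Z_0·(Z_L + jZ_0·tanβl)/(Z_0 + jZ_L·tanβl) = 71.4 + j11 Ω
Γ_s = (Z_in − Z_s)/(Z_in + Z_s) = (-3.59 + j11)/(146 + j11), |Γ_s| = 0.0787
VSWR = (1 + |Γ_s|)/(1 − |Γ_s|)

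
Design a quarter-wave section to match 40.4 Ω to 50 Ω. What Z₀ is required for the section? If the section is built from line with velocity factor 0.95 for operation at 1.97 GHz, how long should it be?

Z_qwt ≈ 44.9 Ω; length ≈ 3.62 cm

Z_qwt = √(Z_0·R_L) = √(50 × 40.4) = √2020
λ = 0.95·c/f = 0.145 m, so l = λ/4 = 0.0362 m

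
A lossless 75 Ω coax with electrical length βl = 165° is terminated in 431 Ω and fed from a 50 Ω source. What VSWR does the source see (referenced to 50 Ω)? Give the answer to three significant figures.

tan(βl) = -0.268
Z_in = Z_0·(Z_L + jZ_0·tanβl)/(Z_0 + jZ_L·tanβl) = 137 + j191 Ω
Γ_s = (Z_in − Z_s)/(Z_in + Z_s) = (87 + j191)/(187 + j191), |Γ_s| = 0.785
VSWR = (1 + |Γ_s|)/(1 − |Γ_s|)

VSWR ≈ 8.3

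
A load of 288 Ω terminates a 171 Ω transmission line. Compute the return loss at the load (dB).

RL ≈ 11.9 dB

Γ = (288 − 171)/(288 + 171) = 0.255
RL = −20·log₁₀|Γ| = −20·log₁₀(0.255)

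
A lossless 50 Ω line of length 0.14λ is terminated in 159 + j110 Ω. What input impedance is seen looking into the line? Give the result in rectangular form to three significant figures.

Z_in ≈ 22.3 − j51 Ω

βl = 2π × 0.14 = 50.4°
tan(βl) = tan(50.4°) = 1.21
Z_in = Z_0·(Z_L + jZ_0·tanβl)/(Z_0 + jZ_L·tanβl)
     = 50·(159 + j170)/(-83 + j192)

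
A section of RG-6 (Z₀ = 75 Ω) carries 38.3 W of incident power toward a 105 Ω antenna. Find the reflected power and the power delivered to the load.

P_reflected ≈ 1.06 W; P_delivered ≈ 37.2 W

Γ = (105 − 75)/(105 + 75) = 0.167
|Γ|² = 0.0278
P_refl = |Γ|²·P_inc = 1.06 W, P_del = (1 − |Γ|²)·P_inc = 37.2 W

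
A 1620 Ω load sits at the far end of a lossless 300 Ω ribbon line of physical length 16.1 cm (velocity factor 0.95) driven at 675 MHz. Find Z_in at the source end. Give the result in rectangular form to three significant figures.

Z_in ≈ 116 + j302 Ω

λ = v/f = 0.95·c / 675 MHz = 0.422 m
βl = 2π·l/λ = 2π × 0.381 = 137°
tan(βl) = tan(137°) = -0.924
Z_in = Z_0·(Z_L + jZ_0·tanβl)/(Z_0 + jZ_L·tanβl)
     = 300·(1620 − j277)/(300 − j1500)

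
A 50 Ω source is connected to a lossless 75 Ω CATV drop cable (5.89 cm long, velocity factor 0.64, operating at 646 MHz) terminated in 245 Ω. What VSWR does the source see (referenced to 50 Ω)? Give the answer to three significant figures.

λ = v/f = 0.64·c / 646 MHz = 0.297 m
βl = 2π·l/λ = 2π × 0.198 = 71.3°
tan(βl) = 2.96
Z_in = Z_0·(Z_L + jZ_0·tanβl)/(Z_0 + jZ_L·tanβl) = 25.3 − j22.7 Ω
Γ_s = (Z_in − Z_s)/(Z_in + Z_s) = (-24.7 − j22.7)/(75.3 − j22.7), |Γ_s| = 0.427
VSWR = (1 + |Γ_s|)/(1 − |Γ_s|)

VSWR ≈ 2.49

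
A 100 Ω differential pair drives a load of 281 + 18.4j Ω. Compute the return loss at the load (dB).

RL ≈ 6.43 dB

Γ = (181 + j18.4)/(381 + j18.4), |Γ| = 0.477
RL = −20·log₁₀|Γ| = −20·log₁₀(0.477)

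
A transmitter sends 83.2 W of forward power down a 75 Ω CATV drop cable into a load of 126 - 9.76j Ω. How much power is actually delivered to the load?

|Γ| = |(51 − j9.76)/(201 − j9.76)| = 0.258
|Γ|² = 0.0666
P_refl = |Γ|²·P_inc = 5.54 W, P_del = (1 − |Γ|²)·P_inc = 77.7 W

P_delivered ≈ 77.7 W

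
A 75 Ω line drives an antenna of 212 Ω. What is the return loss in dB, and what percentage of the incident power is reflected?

Γ = (212 − 75)/(212 + 75) = 0.477
RL = −20·log₁₀(0.477) = 6.42 dB
P_refl/P_inc = |Γ|² = 0.228

RL ≈ 6.42 dB; 22.8% of incident power reflected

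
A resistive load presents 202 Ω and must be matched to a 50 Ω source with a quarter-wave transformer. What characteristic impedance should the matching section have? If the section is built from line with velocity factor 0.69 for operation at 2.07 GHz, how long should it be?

Z_qwt ≈ 100 Ω; length ≈ 2.5 cm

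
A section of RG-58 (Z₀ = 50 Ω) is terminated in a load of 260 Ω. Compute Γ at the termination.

Γ = (Z_L − Z_0)/(Z_L + Z_0) = (260 − 50)/(260 + 50) = 210/310

Γ = 0.677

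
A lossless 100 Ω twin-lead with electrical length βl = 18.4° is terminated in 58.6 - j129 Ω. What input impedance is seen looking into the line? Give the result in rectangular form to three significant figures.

Z_in ≈ 31.3 − j71.3 Ω

tan(βl) = tan(18.4°) = 0.333
Z_in = Z_0·(Z_L + jZ_0·tanβl)/(Z_0 + jZ_L·tanβl)
     = 100·(58.6 − j95.7)/(143 + j19.5)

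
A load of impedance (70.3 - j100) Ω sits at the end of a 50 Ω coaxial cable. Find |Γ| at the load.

Γ = (Z_L − Z_0)/(Z_L + Z_0) = (20.3 − j100)/(120.3 − j100)
|Γ| = 102/156

|Γ| ≈ 0.652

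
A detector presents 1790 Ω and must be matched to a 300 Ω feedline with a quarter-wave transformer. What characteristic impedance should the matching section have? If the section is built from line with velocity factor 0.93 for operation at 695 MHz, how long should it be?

Z_qwt ≈ 733 Ω; length ≈ 10 cm

Z_qwt = √(Z_0·R_L) = √(300 × 1790) = √537000
λ = 0.93·c/f = 0.401 m, so l = λ/4 = 0.1 m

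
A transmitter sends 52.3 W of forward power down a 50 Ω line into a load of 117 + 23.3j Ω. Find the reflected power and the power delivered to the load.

P_reflected ≈ 9.26 W; P_delivered ≈ 43 W

|Γ| = |(67 + j23.3)/(167 + j23.3)| = 0.421
|Γ|² = 0.177
P_refl = |Γ|²·P_inc = 9.26 W, P_del = (1 − |Γ|²)·P_inc = 43 W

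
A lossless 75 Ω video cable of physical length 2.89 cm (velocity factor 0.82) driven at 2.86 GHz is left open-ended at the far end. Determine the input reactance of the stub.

X_in ≈ 45 Ω (inductive)

λ = v/f = 0.82·c / 2.86 GHz = 0.086 m
βl = 2π·l/λ = 2π × 0.336 = 121°
tan(βl) = -1.67
For an open-ended stub, Z_in = −jZ_0·cot(βl) = −jZ_0/tan(βl)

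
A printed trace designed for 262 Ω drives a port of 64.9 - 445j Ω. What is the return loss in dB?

Γ = (-197.1 − j445)/(326.9 − j445), |Γ| = 0.881
RL = −20·log₁₀|Γ| = −20·log₁₀(0.881)

RL ≈ 1.1 dB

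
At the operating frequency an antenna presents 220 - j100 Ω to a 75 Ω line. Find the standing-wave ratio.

VSWR ≈ 3.6

Γ = (Z_L − Z_0)/(Z_L + Z_0) = (145 − j100)/(295 − j100)
|Γ| = 176/311 = 0.565
VSWR = (1 + |Γ|)/(1 − |Γ|) = 1.57/0.435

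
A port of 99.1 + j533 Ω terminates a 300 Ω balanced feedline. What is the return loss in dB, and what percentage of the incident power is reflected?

RL ≈ 1.36 dB; 73.2% of incident power reflected

Γ = (-200.9 + j533)/(399.1 + j533), |Γ| = 0.855
RL = −20·log₁₀(0.855) = 1.36 dB
P_refl/P_inc = |Γ|² = 0.732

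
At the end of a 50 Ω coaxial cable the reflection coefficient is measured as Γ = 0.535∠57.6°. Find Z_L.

Z_L = Z_0·(1 + Γ)/(1 − Γ) = 50·(1.29 + j0.452)/(0.713 − j0.452)

Z_L ≈ 50.1 + j63.4 Ω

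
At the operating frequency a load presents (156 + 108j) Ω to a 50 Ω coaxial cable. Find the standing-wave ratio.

Γ = (Z_L − Z_0)/(Z_L + Z_0) = (106 + j108)/(206 + j108)
|Γ| = 151/233 = 0.651
VSWR = (1 + |Γ|)/(1 − |Γ|) = 1.65/0.349

VSWR ≈ 4.72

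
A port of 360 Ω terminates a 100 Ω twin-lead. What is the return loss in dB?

Γ = (360 − 100)/(360 + 100) = 0.565
RL = −20·log₁₀|Γ| = −20·log₁₀(0.565)

RL ≈ 4.96 dB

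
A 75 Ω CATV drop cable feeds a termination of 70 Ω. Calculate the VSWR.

VSWR ≈ 1.07

For a purely resistive load, VSWR = R_L/Z_0 or Z_0/R_L (whichever > 1) = 75/70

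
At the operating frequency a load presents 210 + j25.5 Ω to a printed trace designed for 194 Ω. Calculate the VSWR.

VSWR ≈ 1.16

Γ = (Z_L − Z_0)/(Z_L + Z_0) = (16 + j25.5)/(404 + j25.5)
|Γ| = 30.1/405 = 0.0744
VSWR = (1 + |Γ|)/(1 − |Γ|) = 1.07/0.926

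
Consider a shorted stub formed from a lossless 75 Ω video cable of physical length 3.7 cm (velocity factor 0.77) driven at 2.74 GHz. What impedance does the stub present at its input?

Z_in ≈ −j30.3 Ω

λ = v/f = 0.77·c / 2.74 GHz = 0.0843 m
βl = 2π·l/λ = 2π × 0.439 = 158°
tan(βl) = -0.404
For a shorted stub, Z_in = jZ_0·tan(βl)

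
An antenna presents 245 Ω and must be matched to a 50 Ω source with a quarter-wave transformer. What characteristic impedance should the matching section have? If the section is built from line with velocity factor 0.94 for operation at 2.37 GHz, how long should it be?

Z_qwt = √(Z_0·R_L) = √(50 × 245) = √12250
λ = 0.94·c/f = 0.119 m, so l = λ/4 = 0.0297 m

Z_qwt ≈ 111 Ω; length ≈ 2.97 cm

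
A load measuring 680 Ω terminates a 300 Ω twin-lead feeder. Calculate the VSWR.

Γ = (680 − 300)/(680 + 300) = 0.388
VSWR = (1 + 0.388)/(1 − 0.388)

VSWR ≈ 2.27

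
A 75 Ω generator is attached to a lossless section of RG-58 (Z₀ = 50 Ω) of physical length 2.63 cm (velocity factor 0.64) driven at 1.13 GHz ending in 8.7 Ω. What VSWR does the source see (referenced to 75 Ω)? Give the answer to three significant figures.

λ = v/f = 0.64·c / 1.13 GHz = 0.17 m
βl = 2π·l/λ = 2π × 0.155 = 55.7°
tan(βl) = 1.47
Z_in = Z_0·(Z_L + jZ_0·tanβl)/(Z_0 + jZ_L·tanβl) = 25.8 + j66.8 Ω
Γ_s = (Z_in − Z_s)/(Z_in + Z_s) = (-49.2 + j66.8)/(101 + j66.8), |Γ_s| = 0.687
VSWR = (1 + |Γ_s|)/(1 − |Γ_s|)

VSWR ≈ 5.38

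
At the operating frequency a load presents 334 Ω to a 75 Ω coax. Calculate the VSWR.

Γ = (334 − 75)/(334 + 75) = 0.633
VSWR = (1 + 0.633)/(1 − 0.633)

VSWR ≈ 4.45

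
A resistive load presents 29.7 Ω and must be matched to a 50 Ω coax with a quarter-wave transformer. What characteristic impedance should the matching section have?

Z_qwt ≈ 38.5 Ω

Z_qwt = √(Z_0·R_L) = √(50 × 29.7) = √1485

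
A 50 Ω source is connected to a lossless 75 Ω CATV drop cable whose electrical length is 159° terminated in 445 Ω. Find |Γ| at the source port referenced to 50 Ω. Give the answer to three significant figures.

tan(βl) = -0.384
Z_in = Z_0·(Z_L + jZ_0·tanβl)/(Z_0 + jZ_L·tanβl) = 82.5 + j159 Ω
Γ_s = (Z_in − Z_s)/(Z_in + Z_s) = (32.5 + j159)/(133 + j159), |Γ_s| = 0.784

|Γ| ≈ 0.784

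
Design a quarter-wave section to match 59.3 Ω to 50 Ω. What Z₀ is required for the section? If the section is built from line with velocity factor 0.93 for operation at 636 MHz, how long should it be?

Z_qwt ≈ 54.5 Ω; length ≈ 11 cm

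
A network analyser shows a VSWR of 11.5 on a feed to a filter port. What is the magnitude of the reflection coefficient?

|Γ| = (S − 1)/(S + 1) = (11.5 − 1)/(11.5 + 1) = 10.5/12.5

|Γ| ≈ 0.84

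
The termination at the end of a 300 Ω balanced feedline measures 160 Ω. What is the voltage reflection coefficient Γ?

Γ = (Z_L − Z_0)/(Z_L + Z_0) = (160 − 300)/(160 + 300) = -140/460

Γ = -0.304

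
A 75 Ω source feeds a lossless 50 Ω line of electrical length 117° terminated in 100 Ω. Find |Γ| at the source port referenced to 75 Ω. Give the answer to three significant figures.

tan(βl) = -1.96
Z_in = Z_0·(Z_L + jZ_0·tanβl)/(Z_0 + jZ_L·tanβl) = 29.6 + j17.9 Ω
Γ_s = (Z_in − Z_s)/(Z_in + Z_s) = (-45.4 + j17.9)/(105 + j17.9), |Γ_s| = 0.46

|Γ| ≈ 0.46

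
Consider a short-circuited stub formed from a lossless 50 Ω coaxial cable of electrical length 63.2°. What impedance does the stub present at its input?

tan(βl) = 1.98
For a short-circuited stub, Z_in = jZ_0·tan(βl)

Z_in ≈ +j99 Ω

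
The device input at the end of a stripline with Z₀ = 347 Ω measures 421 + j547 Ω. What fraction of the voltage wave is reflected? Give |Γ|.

|Γ| ≈ 0.585

Γ = (Z_L − Z_0)/(Z_L + Z_0) = (74 + j547)/(768 + j547)
|Γ| = 552/943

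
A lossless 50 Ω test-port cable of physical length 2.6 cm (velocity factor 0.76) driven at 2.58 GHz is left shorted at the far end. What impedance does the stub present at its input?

Z_in ≈ −j175 Ω

λ = v/f = 0.76·c / 2.58 GHz = 0.0884 m
βl = 2π·l/λ = 2π × 0.294 = 106°
tan(βl) = -3.51
For a shorted stub, Z_in = jZ_0·tan(βl)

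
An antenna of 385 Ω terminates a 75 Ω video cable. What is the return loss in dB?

Γ = (385 − 75)/(385 + 75) = 0.674
RL = −20·log₁₀|Γ| = −20·log₁₀(0.674)

RL ≈ 3.43 dB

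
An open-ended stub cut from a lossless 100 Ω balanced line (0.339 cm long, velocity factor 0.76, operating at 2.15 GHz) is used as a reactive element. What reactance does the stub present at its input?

X_in ≈ -491 Ω (capacitive)

λ = v/f = 0.76·c / 2.15 GHz = 0.106 m
βl = 2π·l/λ = 2π × 0.032 = 11.5°
tan(βl) = 0.204
For an open-ended stub, Z_in = −jZ_0·cot(βl) = −jZ_0/tan(βl)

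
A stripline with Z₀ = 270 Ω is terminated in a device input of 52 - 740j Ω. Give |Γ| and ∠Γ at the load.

Γ ≈ 0.956 ∠ -39.9°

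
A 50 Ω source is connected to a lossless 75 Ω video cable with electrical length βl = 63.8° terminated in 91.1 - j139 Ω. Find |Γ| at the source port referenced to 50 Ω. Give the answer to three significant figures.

tan(βl) = 2.03
Z_in = Z_0·(Z_L + jZ_0·tanβl)/(Z_0 + jZ_L·tanβl) = 16.2 − j5.58 Ω
Γ_s = (Z_in − Z_s)/(Z_in + Z_s) = (-33.8 − j5.58)/(66.2 − j5.58), |Γ_s| = 0.515

|Γ| ≈ 0.515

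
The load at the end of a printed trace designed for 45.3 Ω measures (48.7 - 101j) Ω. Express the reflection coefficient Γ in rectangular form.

Γ = (Z_L − Z_0)/(Z_L + Z_0) = (3.4 − j101)/(94 − j101)

Γ ≈ 0.553 − j0.481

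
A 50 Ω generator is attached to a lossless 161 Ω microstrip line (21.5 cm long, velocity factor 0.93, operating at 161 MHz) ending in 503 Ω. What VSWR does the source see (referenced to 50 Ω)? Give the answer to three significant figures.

λ = v/f = 0.93·c / 161 MHz = 1.73 m
βl = 2π·l/λ = 2π × 0.124 = 44.7°
tan(βl) = 0.988
Z_in = Z_0·(Z_L + jZ_0·tanβl)/(Z_0 + jZ_L·tanβl) = 94.4 − j132 Ω
Γ_s = (Z_in − Z_s)/(Z_in + Z_s) = (44.4 − j132)/(144 − j132), |Γ_s| = 0.713
VSWR = (1 + |Γ_s|)/(1 − |Γ_s|)

VSWR ≈ 5.96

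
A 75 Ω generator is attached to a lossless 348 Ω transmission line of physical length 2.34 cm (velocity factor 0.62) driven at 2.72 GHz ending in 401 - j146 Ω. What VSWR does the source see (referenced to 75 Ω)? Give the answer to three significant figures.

λ = v/f = 0.62·c / 2.72 GHz = 0.0684 m
βl = 2π·l/λ = 2π × 0.342 = 123°
tan(βl) = -1.53
Z_in = Z_0·(Z_L + jZ_0·tanβl)/(Z_0 + jZ_L·tanβl) = 414 + j143 Ω
Γ_s = (Z_in − Z_s)/(Z_in + Z_s) = (339 + j143)/(489 + j143), |Γ_s| = 0.722
VSWR = (1 + |Γ_s|)/(1 − |Γ_s|)

VSWR ≈ 6.2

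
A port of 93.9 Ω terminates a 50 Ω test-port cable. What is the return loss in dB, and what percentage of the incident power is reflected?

Γ = (93.9 − 50)/(93.9 + 50) = 0.305
RL = −20·log₁₀(0.305) = 10.3 dB
P_refl/P_inc = |Γ|² = 0.0931

RL ≈ 10.3 dB; 9.31% of incident power reflected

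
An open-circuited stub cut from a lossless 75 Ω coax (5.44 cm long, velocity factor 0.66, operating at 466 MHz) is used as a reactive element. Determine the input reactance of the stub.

λ = v/f = 0.66·c / 466 MHz = 0.425 m
βl = 2π·l/λ = 2π × 0.128 = 46.1°
tan(βl) = 1.04
For an open-circuited stub, Z_in = −jZ_0·cot(βl) = −jZ_0/tan(βl)

X_in ≈ -72.2 Ω (capacitive)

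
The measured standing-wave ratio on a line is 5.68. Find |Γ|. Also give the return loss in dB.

|Γ| ≈ 0.701; return loss ≈ 3.09 dB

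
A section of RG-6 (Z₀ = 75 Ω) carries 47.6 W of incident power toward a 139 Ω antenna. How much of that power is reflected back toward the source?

P_reflected ≈ 4.26 W

Γ = (139 − 75)/(139 + 75) = 0.299
|Γ|² = 0.0894
P_refl = |Γ|²·P_inc = 4.26 W, P_del = (1 − |Γ|²)·P_inc = 43.3 W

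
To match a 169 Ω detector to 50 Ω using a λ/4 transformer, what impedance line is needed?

Z_qwt ≈ 91.9 Ω

Z_qwt = √(Z_0·R_L) = √(50 × 169) = √8450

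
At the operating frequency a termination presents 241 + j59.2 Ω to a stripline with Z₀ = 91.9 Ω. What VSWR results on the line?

VSWR ≈ 2.81

Γ = (Z_L − Z_0)/(Z_L + Z_0) = (149.1 + j59.2)/(332.9 + j59.2)
|Γ| = 160/338 = 0.474
VSWR = (1 + |Γ|)/(1 − |Γ|) = 1.47/0.526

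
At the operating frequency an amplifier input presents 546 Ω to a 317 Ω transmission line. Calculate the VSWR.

Γ = (546 − 317)/(546 + 317) = 0.265
VSWR = (1 + 0.265)/(1 − 0.265)

VSWR ≈ 1.72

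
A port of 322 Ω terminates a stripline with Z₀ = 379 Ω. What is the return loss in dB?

Γ = (322 − 379)/(322 + 379) = -0.0813
RL = −20·log₁₀|Γ| = −20·log₁₀(0.0813)

RL ≈ 21.8 dB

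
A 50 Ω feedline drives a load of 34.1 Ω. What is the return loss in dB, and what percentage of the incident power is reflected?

RL ≈ 14.5 dB; 3.57% of incident power reflected

Γ = (34.1 − 50)/(34.1 + 50) = -0.189
RL = −20·log₁₀(0.189) = 14.5 dB
P_refl/P_inc = |Γ|² = 0.0357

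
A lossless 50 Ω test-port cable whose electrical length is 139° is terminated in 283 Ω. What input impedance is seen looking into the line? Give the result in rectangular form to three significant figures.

Z_in ≈ 19.7 + j53.5 Ω

tan(βl) = tan(139°) = -0.869
Z_in = Z_0·(Z_L + jZ_0·tanβl)/(Z_0 + jZ_L·tanβl)
     = 50·(283 − j43.5)/(50 − j246)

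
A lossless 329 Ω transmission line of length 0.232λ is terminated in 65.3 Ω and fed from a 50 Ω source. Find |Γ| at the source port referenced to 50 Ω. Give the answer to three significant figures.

βl = 2π × 0.232 = 83.5°
tan(βl) = 8.8
Z_in = Z_0·(Z_L + jZ_0·tanβl)/(Z_0 + jZ_L·tanβl) = 1260 + j686 Ω
Γ_s = (Z_in − Z_s)/(Z_in + Z_s) = (1210 + j686)/(1310 + j686), |Γ_s| = 0.941

|Γ| ≈ 0.941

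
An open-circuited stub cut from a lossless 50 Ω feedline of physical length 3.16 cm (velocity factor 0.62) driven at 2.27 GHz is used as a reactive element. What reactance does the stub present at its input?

X_in ≈ 57.2 Ω (inductive)

λ = v/f = 0.62·c / 2.27 GHz = 0.0819 m
βl = 2π·l/λ = 2π × 0.386 = 139°
tan(βl) = -0.874
For an open-circuited stub, Z_in = −jZ_0·cot(βl) = −jZ_0/tan(βl)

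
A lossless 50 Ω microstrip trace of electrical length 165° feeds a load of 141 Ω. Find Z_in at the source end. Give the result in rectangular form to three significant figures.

Z_in ≈ 96.2 + j59.3 Ω

tan(βl) = tan(165°) = -0.268
Z_in = Z_0·(Z_L + jZ_0·tanβl)/(Z_0 + jZ_L·tanβl)
     = 50·(141 − j13.4)/(50 − j37.8)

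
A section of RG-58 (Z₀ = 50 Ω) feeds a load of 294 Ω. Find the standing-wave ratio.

Γ = (294 − 50)/(294 + 50) = 0.709
VSWR = (1 + 0.709)/(1 − 0.709)

VSWR ≈ 5.88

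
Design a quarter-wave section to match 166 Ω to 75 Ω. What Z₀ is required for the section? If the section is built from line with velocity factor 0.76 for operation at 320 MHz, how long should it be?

Z_qwt = √(Z_0·R_L) = √(75 × 166) = √12450
λ = 0.76·c/f = 0.713 m, so l = λ/4 = 0.178 m

Z_qwt ≈ 112 Ω; length ≈ 17.8 cm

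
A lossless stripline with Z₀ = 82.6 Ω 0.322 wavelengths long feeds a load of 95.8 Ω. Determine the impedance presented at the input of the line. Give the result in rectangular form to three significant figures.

Z_in ≈ 74.9 + j8.76 Ω

βl = 2π × 0.322 = 116°
tan(βl) = tan(116°) = -2.06
Z_in = Z_0·(Z_L + jZ_0·tanβl)/(Z_0 + jZ_L·tanβl)
     = 82.6·(95.8 − j170)/(82.6 − j197)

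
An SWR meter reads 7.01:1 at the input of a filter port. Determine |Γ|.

|Γ| ≈ 0.75

|Γ| = (S − 1)/(S + 1) = (7.01 − 1)/(7.01 + 1) = 6.01/8.01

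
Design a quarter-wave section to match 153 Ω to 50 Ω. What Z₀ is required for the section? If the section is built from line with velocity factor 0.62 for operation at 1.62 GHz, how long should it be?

Z_qwt = √(Z_0·R_L) = √(50 × 153) = √7650
λ = 0.62·c/f = 0.115 m, so l = λ/4 = 0.0287 m

Z_qwt ≈ 87.5 Ω; length ≈ 2.87 cm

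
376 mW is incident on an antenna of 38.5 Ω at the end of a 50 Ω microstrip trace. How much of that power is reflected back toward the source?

Γ = (38.5 − 50)/(38.5 + 50) = -0.13
|Γ|² = 0.0169
P_refl = |Γ|²·P_inc = 6.35 mW, P_del = (1 − |Γ|²)·P_inc = 370 mW

P_reflected ≈ 6.35 mW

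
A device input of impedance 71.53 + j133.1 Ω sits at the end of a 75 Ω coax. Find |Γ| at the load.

Γ = (Z_L − Z_0)/(Z_L + Z_0) = (-3.47 + j133.1)/(146.5 + j133.1)
|Γ| = 133/198

|Γ| ≈ 0.673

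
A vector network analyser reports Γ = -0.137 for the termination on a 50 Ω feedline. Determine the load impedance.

Z_L = Z_0·(1 + Γ)/(1 − Γ) = 50·(0.863)/(1.14)

Z_L ≈ 38 Ω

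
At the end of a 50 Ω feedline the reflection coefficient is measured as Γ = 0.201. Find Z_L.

Z_L = Z_0·(1 + Γ)/(1 − Γ) = 50·(1.2)/(0.799)

Z_L ≈ 75.2 Ω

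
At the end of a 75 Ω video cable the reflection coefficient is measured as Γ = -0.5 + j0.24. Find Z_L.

Z_L = Z_0·(1 + Γ)/(1 − Γ) = 75·(0.5 + j0.24)/(1.5 − j0.24)

Z_L ≈ 22.5 + j15.6 Ω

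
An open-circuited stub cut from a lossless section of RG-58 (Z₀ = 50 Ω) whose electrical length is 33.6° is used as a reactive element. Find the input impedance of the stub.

Z_in ≈ −j75.3 Ω

tan(βl) = 0.664
For an open-circuited stub, Z_in = −jZ_0·cot(βl) = −jZ_0/tan(βl)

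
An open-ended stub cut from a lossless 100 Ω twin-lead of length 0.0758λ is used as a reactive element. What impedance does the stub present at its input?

Z_in ≈ −j194 Ω

βl = 2π × 0.0758 = 27.3°
tan(βl) = 0.516
For an open-ended stub, Z_in = −jZ_0·cot(βl) = −jZ_0/tan(βl)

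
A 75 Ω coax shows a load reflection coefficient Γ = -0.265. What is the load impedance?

Z_L ≈ 43.6 Ω

Z_L = Z_0·(1 + Γ)/(1 − Γ) = 75·(0.735)/(1.27)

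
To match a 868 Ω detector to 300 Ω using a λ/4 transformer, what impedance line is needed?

Z_qwt = √(Z_0·R_L) = √(300 × 868) = √260400

Z_qwt ≈ 510 Ω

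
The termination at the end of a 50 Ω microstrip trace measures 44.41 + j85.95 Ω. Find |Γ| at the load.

Γ = (Z_L − Z_0)/(Z_L + Z_0) = (-5.59 + j85.95)/(94.41 + j85.95)
|Γ| = 86.1/128

|Γ| ≈ 0.675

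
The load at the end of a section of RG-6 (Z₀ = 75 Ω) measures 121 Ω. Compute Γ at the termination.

Γ = (Z_L − Z_0)/(Z_L + Z_0) = (121 − 75)/(121 + 75) = 46/196

Γ = 0.235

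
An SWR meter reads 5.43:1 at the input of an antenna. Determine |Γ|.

|Γ| ≈ 0.689

|Γ| = (S − 1)/(S + 1) = (5.43 − 1)/(5.43 + 1) = 4.43/6.43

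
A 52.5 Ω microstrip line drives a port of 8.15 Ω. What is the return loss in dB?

Γ = (8.15 − 52.5)/(8.15 + 52.5) = -0.731
RL = −20·log₁₀|Γ| = −20·log₁₀(0.731)

RL ≈ 2.72 dB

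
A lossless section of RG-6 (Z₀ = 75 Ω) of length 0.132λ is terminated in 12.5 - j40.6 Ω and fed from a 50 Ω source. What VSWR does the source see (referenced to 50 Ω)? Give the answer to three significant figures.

βl = 2π × 0.132 = 47.5°
tan(βl) = 1.09
Z_in = Z_0·(Z_L + jZ_0·tanβl)/(Z_0 + jZ_L·tanβl) = 10.7 + j24.7 Ω
Γ_s = (Z_in − Z_s)/(Z_in + Z_s) = (-39.3 + j24.7)/(60.7 + j24.7), |Γ_s| = 0.709
VSWR = (1 + |Γ_s|)/(1 − |Γ_s|)

VSWR ≈ 5.87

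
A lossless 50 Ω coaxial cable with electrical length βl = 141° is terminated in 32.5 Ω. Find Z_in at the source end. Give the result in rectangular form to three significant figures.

tan(βl) = tan(141°) = -0.81
Z_in = Z_0·(Z_L + jZ_0·tanβl)/(Z_0 + jZ_L·tanβl)
     = 50·(32.5 − j40.5)/(50 − j26.3)

Z_in ≈ 42.1 − j18.3 Ω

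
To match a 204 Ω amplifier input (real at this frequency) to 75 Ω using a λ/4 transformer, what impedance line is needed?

Z_qwt ≈ 124 Ω

Z_qwt = √(Z_0·R_L) = √(75 × 204) = √15300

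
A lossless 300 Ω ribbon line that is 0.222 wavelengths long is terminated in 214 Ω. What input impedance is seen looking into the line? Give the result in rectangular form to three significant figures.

Z_in ≈ 408 + j48.5 Ω

βl = 2π × 0.222 = 79.9°
tan(βl) = tan(79.9°) = 5.63
Z_in = Z_0·(Z_L + jZ_0·tanβl)/(Z_0 + jZ_L·tanβl)
     = 300·(214 + j1690)/(300 + j1200)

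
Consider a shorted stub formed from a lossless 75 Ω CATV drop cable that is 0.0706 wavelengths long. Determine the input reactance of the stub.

βl = 2π × 0.0706 = 25.4°
tan(βl) = 0.475
For a shorted stub, Z_in = jZ_0·tan(βl)

X_in ≈ 35.6 Ω (inductive)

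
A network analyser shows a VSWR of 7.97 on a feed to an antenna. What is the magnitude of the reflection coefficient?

|Γ| ≈ 0.777

|Γ| = (S − 1)/(S + 1) = (7.97 − 1)/(7.97 + 1) = 6.97/8.97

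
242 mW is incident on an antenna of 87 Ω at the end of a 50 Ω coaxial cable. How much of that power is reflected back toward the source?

Γ = (87 − 50)/(87 + 50) = 0.27
|Γ|² = 0.0729
P_refl = |Γ|²·P_inc = 17.7 mW, P_del = (1 − |Γ|²)·P_inc = 224 mW

P_reflected ≈ 17.7 mW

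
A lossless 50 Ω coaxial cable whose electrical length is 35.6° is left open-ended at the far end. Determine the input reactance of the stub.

tan(βl) = 0.716
For an open-ended stub, Z_in = −jZ_0·cot(βl) = −jZ_0/tan(βl)

X_in ≈ -69.8 Ω (capacitive)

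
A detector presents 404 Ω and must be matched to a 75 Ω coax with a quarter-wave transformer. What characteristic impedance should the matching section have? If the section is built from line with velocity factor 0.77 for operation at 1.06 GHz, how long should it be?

Z_qwt ≈ 174 Ω; length ≈ 5.45 cm

Z_qwt = √(Z_0·R_L) = √(75 × 404) = √30300
λ = 0.77·c/f = 0.218 m, so l = λ/4 = 0.0545 m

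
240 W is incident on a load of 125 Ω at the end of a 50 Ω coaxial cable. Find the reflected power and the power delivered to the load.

Γ = (125 − 50)/(125 + 50) = 0.429
|Γ|² = 0.184
P_refl = |Γ|²·P_inc = 44.1 W, P_del = (1 − |Γ|²)·P_inc = 196 W

P_reflected ≈ 44.1 W; P_delivered ≈ 196 W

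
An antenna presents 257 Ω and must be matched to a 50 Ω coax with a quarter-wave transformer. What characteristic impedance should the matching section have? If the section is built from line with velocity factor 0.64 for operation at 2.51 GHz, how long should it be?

Z_qwt = √(Z_0·R_L) = √(50 × 257) = √12850
λ = 0.64·c/f = 0.0765 m, so l = λ/4 = 0.0191 m

Z_qwt ≈ 113 Ω; length ≈ 1.91 cm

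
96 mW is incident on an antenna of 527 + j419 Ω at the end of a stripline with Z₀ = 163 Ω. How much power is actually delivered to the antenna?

|Γ| = |(364 + j419)/(690 + j419)| = 0.688
|Γ|² = 0.473
P_refl = |Γ|²·P_inc = 45.4 mW, P_del = (1 − |Γ|²)·P_inc = 50.6 mW

P_delivered ≈ 50.6 mW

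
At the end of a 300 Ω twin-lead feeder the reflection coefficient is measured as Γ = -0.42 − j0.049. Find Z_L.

Z_L = Z_0·(1 + Γ)/(1 − Γ) = 300·(0.58 − j0.049)/(1.42 + j0.049)

Z_L ≈ 122 − j14.6 Ω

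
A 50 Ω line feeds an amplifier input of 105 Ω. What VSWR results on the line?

VSWR ≈ 2.1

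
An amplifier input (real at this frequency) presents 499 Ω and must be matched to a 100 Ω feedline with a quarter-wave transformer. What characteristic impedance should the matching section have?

Z_qwt ≈ 223 Ω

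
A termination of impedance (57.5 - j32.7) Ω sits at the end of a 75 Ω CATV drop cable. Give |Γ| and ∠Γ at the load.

Γ = (Z_L − Z_0)/(Z_L + Z_0) = (-17.5 − j32.7)/(132.5 − j32.7)
|Γ| = 37.1/136 = 0.272

Γ ≈ 0.272 ∠ -104°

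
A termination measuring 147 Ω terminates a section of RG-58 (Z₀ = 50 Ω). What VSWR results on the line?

VSWR ≈ 2.94

Γ = (147 − 50)/(147 + 50) = 0.492
VSWR = (1 + 0.492)/(1 − 0.492)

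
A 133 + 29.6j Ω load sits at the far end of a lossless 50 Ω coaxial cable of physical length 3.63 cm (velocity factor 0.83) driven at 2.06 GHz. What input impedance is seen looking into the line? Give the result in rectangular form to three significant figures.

λ = v/f = 0.83·c / 2.06 GHz = 0.121 m
βl = 2π·l/λ = 2π × 0.3 = 108°
tan(βl) = tan(108°) = -3.06
Z_in = Z_0·(Z_L + jZ_0·tanβl)/(Z_0 + jZ_L·tanβl)
     = 50·(133 − j123)/(140 − j407)

Z_in ≈ 18.6 + j9.93 Ω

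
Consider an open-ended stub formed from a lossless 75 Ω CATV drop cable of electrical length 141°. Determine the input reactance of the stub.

tan(βl) = -0.81
For an open-ended stub, Z_in = −jZ_0·cot(βl) = −jZ_0/tan(βl)

X_in ≈ 92.6 Ω (inductive)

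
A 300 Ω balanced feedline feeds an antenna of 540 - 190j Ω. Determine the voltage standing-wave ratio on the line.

Γ = (Z_L − Z_0)/(Z_L + Z_0) = (240 − j190)/(840 − j190)
|Γ| = 306/861 = 0.355
VSWR = (1 + |Γ|)/(1 − |Γ|) = 1.36/0.645

VSWR ≈ 2.1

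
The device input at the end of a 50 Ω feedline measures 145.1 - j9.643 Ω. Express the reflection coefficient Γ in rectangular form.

Γ ≈ 0.489 − j0.0253

Γ = (Z_L − Z_0)/(Z_L + Z_0) = (95.1 − j9.643)/(195.1 − j9.643)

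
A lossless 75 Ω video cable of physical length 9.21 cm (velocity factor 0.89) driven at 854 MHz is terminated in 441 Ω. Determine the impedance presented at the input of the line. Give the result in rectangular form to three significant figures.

λ = v/f = 0.89·c / 854 MHz = 0.313 m
βl = 2π·l/λ = 2π × 0.295 = 106°
tan(βl) = tan(106°) = -3.48
Z_in = Z_0·(Z_L + jZ_0·tanβl)/(Z_0 + jZ_L·tanβl)
     = 75·(441 − j261)/(75 − j1530)

Z_in ≈ 13.8 + j20.9 Ω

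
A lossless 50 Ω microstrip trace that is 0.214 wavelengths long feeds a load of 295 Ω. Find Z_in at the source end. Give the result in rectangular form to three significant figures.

βl = 2π × 0.214 = 77°
tan(βl) = tan(77°) = 4.35
Z_in = Z_0·(Z_L + jZ_0·tanβl)/(Z_0 + jZ_L·tanβl)
     = 50·(295 + j217)/(50 + j1280)

Z_in ≈ 8.91 − j11.2 Ω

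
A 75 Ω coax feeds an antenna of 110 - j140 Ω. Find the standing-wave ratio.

Γ = (Z_L − Z_0)/(Z_L + Z_0) = (35 − j140)/(185 − j140)
|Γ| = 144/232 = 0.622
VSWR = (1 + |Γ|)/(1 − |Γ|) = 1.62/0.378

VSWR ≈ 4.29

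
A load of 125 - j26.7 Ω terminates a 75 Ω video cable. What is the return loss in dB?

Γ = (50 − j26.7)/(200 − j26.7), |Γ| = 0.281
RL = −20·log₁₀|Γ| = −20·log₁₀(0.281)

RL ≈ 11 dB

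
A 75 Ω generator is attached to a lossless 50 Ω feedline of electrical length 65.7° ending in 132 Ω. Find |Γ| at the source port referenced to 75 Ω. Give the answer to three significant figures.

tan(βl) = 2.21
Z_in = Z_0·(Z_L + jZ_0·tanβl)/(Z_0 + jZ_L·tanβl) = 22.2 − j18.8 Ω
Γ_s = (Z_in − Z_s)/(Z_in + Z_s) = (-52.8 − j18.8)/(97.2 − j18.8), |Γ_s| = 0.567

|Γ| ≈ 0.567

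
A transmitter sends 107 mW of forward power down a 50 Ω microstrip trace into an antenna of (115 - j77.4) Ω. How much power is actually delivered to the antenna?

|Γ| = |(65 − j77.4)/(165 − j77.4)| = 0.555
|Γ|² = 0.308
P_refl = |Γ|²·P_inc = 32.9 mW, P_del = (1 − |Γ|²)·P_inc = 74.1 mW

P_delivered ≈ 74.1 mW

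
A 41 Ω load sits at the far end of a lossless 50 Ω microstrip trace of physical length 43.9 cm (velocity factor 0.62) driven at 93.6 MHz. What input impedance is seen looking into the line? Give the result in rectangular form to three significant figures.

λ = v/f = 0.62·c / 93.6 MHz = 1.99 m
βl = 2π·l/λ = 2π × 0.221 = 79.5°
tan(βl) = tan(79.5°) = 5.41
Z_in = Z_0·(Z_L + jZ_0·tanβl)/(Z_0 + jZ_L·tanβl)
     = 50·(41 + j271)/(50 + j222)

Z_in ≈ 60 + j4.28 Ω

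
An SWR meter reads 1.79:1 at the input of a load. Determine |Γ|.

|Γ| ≈ 0.283

|Γ| = (S − 1)/(S + 1) = (1.79 − 1)/(1.79 + 1) = 0.79/2.79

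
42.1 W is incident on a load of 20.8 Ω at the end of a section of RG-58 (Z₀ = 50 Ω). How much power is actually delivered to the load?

P_delivered ≈ 34.9 W

Γ = (20.8 − 50)/(20.8 + 50) = -0.412
|Γ|² = 0.17
P_refl = |Γ|²·P_inc = 7.16 W, P_del = (1 − |Γ|²)·P_inc = 34.9 W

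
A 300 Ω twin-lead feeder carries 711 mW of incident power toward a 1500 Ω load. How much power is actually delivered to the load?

Γ = (1500 − 300)/(1500 + 300) = 0.667
|Γ|² = 0.444
P_refl = |Γ|²·P_inc = 316 mW, P_del = (1 − |Γ|²)·P_inc = 395 mW

P_delivered ≈ 395 mW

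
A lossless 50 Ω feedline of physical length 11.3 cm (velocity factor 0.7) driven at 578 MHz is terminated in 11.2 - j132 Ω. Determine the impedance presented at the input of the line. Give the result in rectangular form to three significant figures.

λ = v/f = 0.7·c / 578 MHz = 0.363 m
βl = 2π·l/λ = 2π × 0.311 = 112°
tan(βl) = tan(112°) = -2.48
Z_in = Z_0·(Z_L + jZ_0·tanβl)/(Z_0 + jZ_L·tanβl)
     = 50·(11.2 − j256)/(-277 − j27.8)

Z_in ≈ 2.58 + j45.9 Ω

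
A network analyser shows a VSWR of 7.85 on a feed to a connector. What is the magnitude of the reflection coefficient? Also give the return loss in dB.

|Γ| = (S − 1)/(S + 1) = (7.85 − 1)/(7.85 + 1) = 6.85/8.85
RL = −20·log₁₀|Γ| = −20·log₁₀(0.774)

|Γ| ≈ 0.774; return loss ≈ 2.23 dB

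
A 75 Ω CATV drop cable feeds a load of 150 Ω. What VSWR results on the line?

For a purely resistive load, VSWR = R_L/Z_0 or Z_0/R_L (whichever > 1) = 150/75

VSWR ≈ 2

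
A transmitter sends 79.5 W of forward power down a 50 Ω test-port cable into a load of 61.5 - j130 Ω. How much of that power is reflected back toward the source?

P_reflected ≈ 46.2 W

|Γ| = |(11.5 − j130)/(111.5 − j130)| = 0.762
|Γ|² = 0.581
P_refl = |Γ|²·P_inc = 46.2 W, P_del = (1 − |Γ|²)·P_inc = 33.3 W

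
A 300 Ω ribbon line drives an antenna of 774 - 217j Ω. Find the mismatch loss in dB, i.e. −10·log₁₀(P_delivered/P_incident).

mismatch loss ≈ 1.11 dB

Γ = (474 − j217)/(1074 − j217), |Γ| = 0.476
|Γ|² = 0.226, so P_del/P_inc = 1 − |Γ|² = 0.774
ML = −10·log₁₀(1 − |Γ|²)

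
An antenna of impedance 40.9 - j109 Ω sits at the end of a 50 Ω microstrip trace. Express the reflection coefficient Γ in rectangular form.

Γ = (Z_L − Z_0)/(Z_L + Z_0) = (-9.1 − j109)/(90.9 − j109)

Γ ≈ 0.549 − j0.541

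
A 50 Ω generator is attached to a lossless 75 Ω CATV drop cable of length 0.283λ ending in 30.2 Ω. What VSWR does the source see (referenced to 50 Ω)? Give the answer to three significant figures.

VSWR ≈ 3.65

βl = 2π × 0.283 = 102°
tan(βl) = -4.75
Z_in = Z_0·(Z_L + jZ_0·tanβl)/(Z_0 + jZ_L·tanβl) = 153 − j64 Ω
Γ_s = (Z_in − Z_s)/(Z_in + Z_s) = (103 − j64)/(203 − j64), |Γ_s| = 0.57
VSWR = (1 + |Γ_s|)/(1 − |Γ_s|)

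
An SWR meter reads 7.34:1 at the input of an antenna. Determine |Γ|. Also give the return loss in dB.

|Γ| ≈ 0.76; return loss ≈ 2.38 dB

|Γ| = (S − 1)/(S + 1) = (7.34 − 1)/(7.34 + 1) = 6.34/8.34
RL = −20·log₁₀|Γ| = −20·log₁₀(0.76)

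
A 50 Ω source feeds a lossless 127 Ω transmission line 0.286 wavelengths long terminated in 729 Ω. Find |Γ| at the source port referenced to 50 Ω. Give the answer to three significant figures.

βl = 2π × 0.286 = 103°
tan(βl) = -4.35
Z_in = Z_0·(Z_L + jZ_0·tanβl)/(Z_0 + jZ_L·tanβl) = 23.3 + j28.3 Ω
Γ_s = (Z_in − Z_s)/(Z_in + Z_s) = (-26.7 + j28.3)/(73.3 + j28.3), |Γ_s| = 0.496

|Γ| ≈ 0.496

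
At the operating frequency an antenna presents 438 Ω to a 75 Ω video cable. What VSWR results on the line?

Γ = (438 − 75)/(438 + 75) = 0.708
VSWR = (1 + 0.708)/(1 − 0.708)

VSWR ≈ 5.84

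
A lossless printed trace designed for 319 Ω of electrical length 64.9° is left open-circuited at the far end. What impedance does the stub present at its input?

Z_in ≈ −j149 Ω

tan(βl) = 2.13
For an open-circuited stub, Z_in = −jZ_0·cot(βl) = −jZ_0/tan(βl)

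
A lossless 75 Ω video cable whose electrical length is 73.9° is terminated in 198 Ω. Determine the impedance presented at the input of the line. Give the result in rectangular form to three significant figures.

Z_in ≈ 30.4 − j18.3 Ω

tan(βl) = tan(73.9°) = 3.46
Z_in = Z_0·(Z_L + jZ_0·tanβl)/(Z_0 + jZ_L·tanβl)
     = 75·(198 + j260)/(75 + j686)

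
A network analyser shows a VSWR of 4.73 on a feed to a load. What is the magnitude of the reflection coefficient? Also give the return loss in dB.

|Γ| ≈ 0.651; return loss ≈ 3.73 dB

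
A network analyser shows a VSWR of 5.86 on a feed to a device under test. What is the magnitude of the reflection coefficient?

|Γ| ≈ 0.708

|Γ| = (S − 1)/(S + 1) = (5.86 − 1)/(5.86 + 1) = 4.86/6.86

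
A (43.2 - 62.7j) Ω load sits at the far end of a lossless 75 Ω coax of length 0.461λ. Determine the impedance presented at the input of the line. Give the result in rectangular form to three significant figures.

βl = 2π × 0.461 = 166°
tan(βl) = tan(166°) = -0.25
Z_in = Z_0·(Z_L + jZ_0·tanβl)/(Z_0 + jZ_L·tanβl)
     = 75·(43.2 − j81.5)/(59.3 − j10.8)

Z_in ≈ 71 − j90.1 Ω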